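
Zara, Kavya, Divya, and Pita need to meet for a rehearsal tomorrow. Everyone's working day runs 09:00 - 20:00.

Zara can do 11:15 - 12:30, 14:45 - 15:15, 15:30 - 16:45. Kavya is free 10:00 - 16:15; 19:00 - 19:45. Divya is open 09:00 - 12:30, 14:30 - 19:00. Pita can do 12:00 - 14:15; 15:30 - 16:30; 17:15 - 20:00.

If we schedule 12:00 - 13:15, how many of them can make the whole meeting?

Kavya and Pita can make the full 12:00-13:15 slot — that's 2.

2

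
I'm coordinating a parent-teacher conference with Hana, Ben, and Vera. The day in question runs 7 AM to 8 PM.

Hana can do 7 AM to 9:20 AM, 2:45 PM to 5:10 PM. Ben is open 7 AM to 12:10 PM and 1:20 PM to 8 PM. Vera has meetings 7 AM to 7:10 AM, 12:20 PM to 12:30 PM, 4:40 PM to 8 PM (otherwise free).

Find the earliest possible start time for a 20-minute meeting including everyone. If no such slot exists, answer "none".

07:10

Hana free: 07:00-09:20, 14:45-17:10.
Ben free: 07:00-12:10, 13:20-20:00.
Vera free: 07:10-12:20, 12:30-16:40 (invert busy blocks within the working day).
Hana ∩ Ben: 07:00-09:20, 14:45-17:10.
Hana ∩ Ben ∩ Vera: 07:10-09:20, 14:45-16:40.
The first common window of at least 20 minutes is 07:10-09:20, so the earliest start is 07:10.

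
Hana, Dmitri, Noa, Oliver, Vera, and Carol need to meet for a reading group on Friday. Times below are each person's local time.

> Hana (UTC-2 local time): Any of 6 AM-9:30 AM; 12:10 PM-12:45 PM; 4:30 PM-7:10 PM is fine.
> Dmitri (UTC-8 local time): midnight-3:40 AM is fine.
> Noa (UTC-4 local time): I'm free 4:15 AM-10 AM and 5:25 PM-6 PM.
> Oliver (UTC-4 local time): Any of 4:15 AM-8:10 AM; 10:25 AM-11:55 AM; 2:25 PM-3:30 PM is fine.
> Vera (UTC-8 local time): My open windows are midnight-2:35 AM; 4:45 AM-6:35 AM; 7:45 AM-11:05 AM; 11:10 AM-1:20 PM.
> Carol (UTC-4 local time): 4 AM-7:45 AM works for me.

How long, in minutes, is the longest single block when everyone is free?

140

Hana in UTC: 08:00-11:30, 14:10-14:45, 18:30-21:10 (add 2h to convert from UTC-2).
Dmitri in UTC: 08:00-11:40 (add 8h to convert from UTC-8).
Noa in UTC: 08:15-14:00, 21:25-22:00 (add 4h to convert from UTC-4).
Oliver in UTC: 08:15-12:10, 14:25-15:55, 18:25-19:30 (add 4h to convert from UTC-4).
Vera in UTC: 08:00-10:35, 12:45-14:35, 15:45-19:05, 19:10-21:20 (add 8h to convert from UTC-8).
Carol in UTC: 08:00-11:45 (add 4h to convert from UTC-4).
Hana ∩ Dmitri: 08:00-11:30.
Hana ∩ Dmitri ∩ Noa: 08:15-11:30.
Hana ∩ Dmitri ∩ Noa ∩ Oliver: 08:15-11:30.
Hana ∩ Dmitri ∩ Noa ∩ Oliver ∩ Vera: 08:15-10:35.
Hana ∩ Dmitri ∩ Noa ∩ Oliver ∩ Vera ∩ Carol: 08:15-10:35.
Those are the intersection windows.
The longest is 08:15-10:35 at 140 minutes.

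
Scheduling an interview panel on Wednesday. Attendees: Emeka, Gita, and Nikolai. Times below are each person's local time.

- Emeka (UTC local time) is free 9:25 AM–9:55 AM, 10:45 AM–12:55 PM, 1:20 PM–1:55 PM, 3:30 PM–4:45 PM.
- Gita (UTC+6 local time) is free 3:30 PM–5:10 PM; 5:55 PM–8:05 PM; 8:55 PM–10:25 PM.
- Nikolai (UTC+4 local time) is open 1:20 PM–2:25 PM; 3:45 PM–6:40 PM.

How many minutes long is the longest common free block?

Emeka in UTC: 09:25-09:55, 10:45-12:55, 13:20-13:55, 15:30-16:45.
Gita in UTC: 09:30-11:10, 11:55-14:05, 14:55-16:25 (subtract 6h to convert from UTC+6).
Nikolai in UTC: 09:20-10:25, 11:45-14:40 (subtract 4h to convert from UTC+4).
Emeka ∩ Gita: 09:30-09:55, 10:45-11:10, 11:55-12:55, 13:20-13:55, 15:30-16:25.
Emeka ∩ Gita ∩ Nikolai: 09:30-09:55, 11:55-12:55, 13:20-13:55.
The longest is 11:55-12:55 at 60 minutes.

60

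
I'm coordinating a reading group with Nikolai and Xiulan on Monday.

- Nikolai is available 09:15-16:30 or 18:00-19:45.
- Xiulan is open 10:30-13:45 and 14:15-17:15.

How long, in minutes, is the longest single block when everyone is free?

Nikolai ∩ Xiulan: 10:30-13:45, 14:15-16:30.
Those are the intersection windows.
The longest is 10:30-13:45 at 195 minutes.

195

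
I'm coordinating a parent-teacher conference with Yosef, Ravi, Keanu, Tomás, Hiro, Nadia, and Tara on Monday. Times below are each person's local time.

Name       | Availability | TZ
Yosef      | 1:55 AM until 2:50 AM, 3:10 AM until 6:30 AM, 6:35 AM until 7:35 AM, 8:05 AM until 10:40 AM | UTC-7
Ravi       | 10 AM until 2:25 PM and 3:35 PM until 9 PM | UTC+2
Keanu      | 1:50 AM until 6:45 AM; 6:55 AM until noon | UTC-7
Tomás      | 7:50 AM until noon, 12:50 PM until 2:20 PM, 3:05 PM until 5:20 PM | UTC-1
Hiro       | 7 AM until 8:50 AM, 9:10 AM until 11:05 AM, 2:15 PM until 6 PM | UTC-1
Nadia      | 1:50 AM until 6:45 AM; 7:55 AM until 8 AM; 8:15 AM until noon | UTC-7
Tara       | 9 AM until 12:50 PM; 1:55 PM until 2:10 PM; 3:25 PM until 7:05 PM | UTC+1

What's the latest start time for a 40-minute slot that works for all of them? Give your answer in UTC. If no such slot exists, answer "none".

17:00

Yosef in UTC: 08:55-09:50, 10:10-13:30, 13:35-14:35, 15:05-17:40 (add 7h to convert from UTC-7).
Ravi in UTC: 08:00-12:25, 13:35-19:00 (subtract 2h to convert from UTC+2).
Keanu in UTC: 08:50-13:45, 13:55-19:00 (add 7h to convert from UTC-7).
Tomás in UTC: 08:50-13:00, 13:50-15:20, 16:05-18:20 (add 1h to convert from UTC-1).
Hiro in UTC: 08:00-09:50, 10:10-12:05, 15:15-19:00 (add 1h to convert from UTC-1).
Nadia in UTC: 08:50-13:45, 14:55-15:00, 15:15-19:00 (add 7h to convert from UTC-7).
Tara in UTC: 08:00-11:50, 12:55-13:10, 14:25-18:05 (subtract 1h to convert from UTC+1).
Yosef ∩ Ravi: 08:55-09:50, 10:10-12:25, 13:35-14:35, 15:05-17:40.
Yosef ∩ Ravi ∩ Keanu: 08:55-09:50, 10:10-12:25, 13:35-13:45, 13:55-14:35, 15:05-17:40.
Yosef ∩ Ravi ∩ Keanu ∩ Tomás: 08:55-09:50, 10:10-12:25, 13:55-14:35, 15:05-15:20, 16:05-17:40.
Yosef ∩ Ravi ∩ Keanu ∩ Tomás ∩ Hiro: 08:55-09:50, 10:10-12:05, 15:15-15:20, 16:05-17:40.
Yosef ∩ Ravi ∩ Keanu ∩ Tomás ∩ Hiro ∩ Nadia: 08:55-09:50, 10:10-12:05, 15:15-15:20, 16:05-17:40.
Yosef ∩ Ravi ∩ Keanu ∩ Tomás ∩ Hiro ∩ Nadia ∩ Tara: 08:55-09:50, 10:10-11:50, 15:15-15:20, 16:05-17:40.
The last common window of at least 40 minutes is 16:05-17:40; a 40-minute meeting can start as late as 17:00 and still end by 17:40.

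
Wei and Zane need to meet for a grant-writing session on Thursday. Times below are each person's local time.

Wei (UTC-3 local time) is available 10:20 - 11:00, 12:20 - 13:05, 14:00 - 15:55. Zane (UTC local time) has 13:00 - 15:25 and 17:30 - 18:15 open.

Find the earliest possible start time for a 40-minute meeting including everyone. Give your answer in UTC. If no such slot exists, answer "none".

13:20

Wei in UTC: 13:20-14:00, 15:20-16:05, 17:00-18:55 (add 3h to convert from UTC-3).
Zane in UTC: 13:00-15:25, 17:30-18:15.
Wei ∩ Zane: 13:20-14:00, 15:20-15:25, 17:30-18:15.
So the common availability across everyone is 13:20-14:00, 15:20-15:25, 17:30-18:15.
The first common window of at least 40 minutes is 13:20-14:00, so the earliest start is 13:20.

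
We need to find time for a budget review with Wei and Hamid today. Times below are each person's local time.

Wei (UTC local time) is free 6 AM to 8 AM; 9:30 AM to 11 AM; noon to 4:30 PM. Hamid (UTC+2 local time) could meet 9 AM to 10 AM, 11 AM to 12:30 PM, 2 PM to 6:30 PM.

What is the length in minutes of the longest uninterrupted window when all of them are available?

Wei in UTC: 06:00-08:00, 09:30-11:00, 12:00-16:30.
Hamid in UTC: 07:00-08:00, 09:00-10:30, 12:00-16:30 (subtract 2h to convert from UTC+2).
Wei ∩ Hamid: 07:00-08:00, 09:30-10:30, 12:00-16:30.
So the common availability across everyone is 07:00-08:00, 09:30-10:30, 12:00-16:30.
The longest is 12:00-16:30 at 270 minutes.

270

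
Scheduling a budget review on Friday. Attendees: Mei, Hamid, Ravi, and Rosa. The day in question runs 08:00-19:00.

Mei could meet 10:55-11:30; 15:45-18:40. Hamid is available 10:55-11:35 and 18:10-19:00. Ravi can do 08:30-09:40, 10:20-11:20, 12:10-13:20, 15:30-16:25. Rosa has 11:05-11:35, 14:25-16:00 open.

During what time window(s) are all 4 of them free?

Mei ∩ Hamid: 10:55-11:30, 18:10-18:40.
Mei ∩ Hamid ∩ Ravi: 10:55-11:20.
Mei ∩ Hamid ∩ Ravi ∩ Rosa: 11:05-11:20.
Those are the intersection windows.

11:05-11:20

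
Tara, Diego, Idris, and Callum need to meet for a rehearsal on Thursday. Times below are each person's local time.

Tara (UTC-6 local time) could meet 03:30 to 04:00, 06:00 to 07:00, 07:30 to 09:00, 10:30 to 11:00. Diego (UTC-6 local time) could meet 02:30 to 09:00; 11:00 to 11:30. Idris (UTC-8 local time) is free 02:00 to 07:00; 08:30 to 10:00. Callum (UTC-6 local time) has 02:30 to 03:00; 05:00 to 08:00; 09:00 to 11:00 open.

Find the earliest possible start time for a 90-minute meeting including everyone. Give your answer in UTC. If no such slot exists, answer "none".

none

Tara in UTC: 09:30-10:00, 12:00-13:00, 13:30-15:00, 16:30-17:00 (add 6h to convert from UTC-6).
Diego in UTC: 08:30-15:00, 17:00-17:30 (add 6h to convert from UTC-6).
Idris in UTC: 10:00-15:00, 16:30-18:00 (add 8h to convert from UTC-8).
Callum in UTC: 08:30-09:00, 11:00-14:00, 15:00-17:00 (add 6h to convert from UTC-6).
Tara ∩ Diego: 09:30-10:00, 12:00-13:00, 13:30-15:00.
Tara ∩ Diego ∩ Idris: 12:00-13:00, 13:30-15:00.
Tara ∩ Diego ∩ Idris ∩ Callum: 12:00-13:00, 13:30-14:00.
No common window is at least 90 minutes long.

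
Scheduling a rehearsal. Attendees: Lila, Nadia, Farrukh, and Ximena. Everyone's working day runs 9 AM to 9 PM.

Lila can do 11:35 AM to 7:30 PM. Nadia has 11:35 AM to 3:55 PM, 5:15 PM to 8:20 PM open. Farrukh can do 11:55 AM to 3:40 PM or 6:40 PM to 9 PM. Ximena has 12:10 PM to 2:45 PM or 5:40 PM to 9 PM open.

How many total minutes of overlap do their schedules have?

Lila ∩ Nadia: 11:35-15:55, 17:15-19:30.
Lila ∩ Nadia ∩ Farrukh: 11:55-15:40, 18:40-19:30.
Lila ∩ Nadia ∩ Farrukh ∩ Ximena: 12:10-14:45, 18:40-19:30.
So the common availability across everyone is 12:10-14:45, 18:40-19:30.
Summing the common windows: 155 + 50 = 205 minutes.

205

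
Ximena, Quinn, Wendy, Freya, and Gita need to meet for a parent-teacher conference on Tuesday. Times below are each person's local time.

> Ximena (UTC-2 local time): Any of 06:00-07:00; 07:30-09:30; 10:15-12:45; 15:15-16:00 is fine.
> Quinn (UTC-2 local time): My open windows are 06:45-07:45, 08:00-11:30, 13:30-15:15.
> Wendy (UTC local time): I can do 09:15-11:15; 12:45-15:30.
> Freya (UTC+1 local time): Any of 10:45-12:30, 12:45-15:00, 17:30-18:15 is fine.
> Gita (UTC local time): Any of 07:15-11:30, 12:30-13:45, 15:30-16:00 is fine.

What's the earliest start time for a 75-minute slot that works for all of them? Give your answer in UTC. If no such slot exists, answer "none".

Ximena in UTC: 08:00-09:00, 09:30-11:30, 12:15-14:45, 17:15-18:00 (add 2h to convert from UTC-2).
Quinn in UTC: 08:45-09:45, 10:00-13:30, 15:30-17:15 (add 2h to convert from UTC-2).
Wendy in UTC: 09:15-11:15, 12:45-15:30.
Freya in UTC: 09:45-11:30, 11:45-14:00, 16:30-17:15 (subtract 1h to convert from UTC+1).
Gita in UTC: 07:15-11:30, 12:30-13:45, 15:30-16:00.
Ximena ∩ Quinn: 08:45-09:00, 09:30-09:45, 10:00-11:30, 12:15-13:30.
Ximena ∩ Quinn ∩ Wendy: 09:30-09:45, 10:00-11:15, 12:45-13:30.
Ximena ∩ Quinn ∩ Wendy ∩ Freya: 10:00-11:15, 12:45-13:30.
Ximena ∩ Quinn ∩ Wendy ∩ Freya ∩ Gita: 10:00-11:15, 12:45-13:30.
So the common availability across everyone is 10:00-11:15, 12:45-13:30.
The first common window of at least 75 minutes is 10:00-11:15, so the earliest start is 10:00.

10:00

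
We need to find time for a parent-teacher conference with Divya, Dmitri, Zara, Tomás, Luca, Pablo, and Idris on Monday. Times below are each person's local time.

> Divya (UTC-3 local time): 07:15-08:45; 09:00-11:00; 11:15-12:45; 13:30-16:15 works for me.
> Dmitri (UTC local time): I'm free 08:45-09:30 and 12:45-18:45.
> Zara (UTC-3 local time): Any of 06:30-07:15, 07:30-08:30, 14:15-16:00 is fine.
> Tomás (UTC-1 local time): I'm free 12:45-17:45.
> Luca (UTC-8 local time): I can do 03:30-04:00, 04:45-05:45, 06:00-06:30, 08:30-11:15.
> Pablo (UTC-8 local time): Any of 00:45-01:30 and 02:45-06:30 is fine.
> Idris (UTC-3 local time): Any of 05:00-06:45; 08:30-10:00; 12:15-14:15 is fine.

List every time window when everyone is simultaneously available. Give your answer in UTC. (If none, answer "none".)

none

Divya in UTC: 10:15-11:45, 12:00-14:00, 14:15-15:45, 16:30-19:15 (add 3h to convert from UTC-3).
Dmitri in UTC: 08:45-09:30, 12:45-18:45.
Zara in UTC: 09:30-10:15, 10:30-11:30, 17:15-19:00 (add 3h to convert from UTC-3).
Tomás in UTC: 13:45-18:45 (add 1h to convert from UTC-1).
Luca in UTC: 11:30-12:00, 12:45-13:45, 14:00-14:30, 16:30-19:15 (add 8h to convert from UTC-8).
Pablo in UTC: 08:45-09:30, 10:45-14:30 (add 8h to convert from UTC-8).
Idris in UTC: 08:00-09:45, 11:30-13:00, 15:15-17:15 (add 3h to convert from UTC-3).
Divya ∩ Dmitri: 12:45-14:00, 14:15-15:45, 16:30-18:45.
Divya ∩ Dmitri ∩ Zara: 17:15-18:45.
Divya ∩ Dmitri ∩ Zara ∩ Tomás: 17:15-18:45.
Divya ∩ Dmitri ∩ Zara ∩ Tomás ∩ Luca: 17:15-18:45.
Divya ∩ Dmitri ∩ Zara ∩ Tomás ∩ Luca ∩ Pablo: ∅.
Divya ∩ Dmitri ∩ Zara ∩ Tomás ∩ Luca ∩ Pablo ∩ Idris: ∅.
There is no time when everyone is free.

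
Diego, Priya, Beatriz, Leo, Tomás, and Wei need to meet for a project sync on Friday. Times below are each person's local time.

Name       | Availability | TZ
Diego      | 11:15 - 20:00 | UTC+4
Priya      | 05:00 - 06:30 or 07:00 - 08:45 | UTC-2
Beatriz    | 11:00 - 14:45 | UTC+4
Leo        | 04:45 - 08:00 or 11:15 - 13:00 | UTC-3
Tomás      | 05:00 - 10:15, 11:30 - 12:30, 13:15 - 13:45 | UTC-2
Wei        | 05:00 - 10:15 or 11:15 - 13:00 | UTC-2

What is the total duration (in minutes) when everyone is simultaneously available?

150

Diego in UTC: 07:15-16:00 (subtract 4h to convert from UTC+4).
Priya in UTC: 07:00-08:30, 09:00-10:45 (add 2h to convert from UTC-2).
Beatriz in UTC: 07:00-10:45 (subtract 4h to convert from UTC+4).
Leo in UTC: 07:45-11:00, 14:15-16:00 (add 3h to convert from UTC-3).
Tomás in UTC: 07:00-12:15, 13:30-14:30, 15:15-15:45 (add 2h to convert from UTC-2).
Wei in UTC: 07:00-12:15, 13:15-15:00 (add 2h to convert from UTC-2).
Diego ∩ Priya: 07:15-08:30, 09:00-10:45.
Diego ∩ Priya ∩ Beatriz: 07:15-08:30, 09:00-10:45.
Diego ∩ Priya ∩ Beatriz ∩ Leo: 07:45-08:30, 09:00-10:45.
Diego ∩ Priya ∩ Beatriz ∩ Leo ∩ Tomás: 07:45-08:30, 09:00-10:45.
Diego ∩ Priya ∩ Beatriz ∩ Leo ∩ Tomás ∩ Wei: 07:45-08:30, 09:00-10:45.
Those are the intersection windows.
Summing the common windows: 45 + 105 = 150 minutes.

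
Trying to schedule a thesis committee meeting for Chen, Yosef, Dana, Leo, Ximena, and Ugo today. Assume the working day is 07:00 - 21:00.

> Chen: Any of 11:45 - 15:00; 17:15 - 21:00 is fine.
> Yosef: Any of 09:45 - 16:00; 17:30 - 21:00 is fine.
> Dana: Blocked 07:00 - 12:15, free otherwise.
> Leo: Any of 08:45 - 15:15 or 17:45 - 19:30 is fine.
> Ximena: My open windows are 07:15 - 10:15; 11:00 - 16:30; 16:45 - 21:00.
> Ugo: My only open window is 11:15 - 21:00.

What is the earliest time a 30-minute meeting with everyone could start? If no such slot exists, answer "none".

Chen free: 11:45-15:00, 17:15-21:00.
Yosef free: 09:45-16:00, 17:30-21:00.
Dana free: 12:15-21:00 (invert busy blocks within the working day).
Leo free: 08:45-15:15, 17:45-19:30.
Ximena free: 07:15-10:15, 11:00-16:30, 16:45-21:00.
Ugo free: 11:15-21:00.
Chen ∩ Yosef: 11:45-15:00, 17:30-21:00.
Chen ∩ Yosef ∩ Dana: 12:15-15:00, 17:30-21:00.
Chen ∩ Yosef ∩ Dana ∩ Leo: 12:15-15:00, 17:45-19:30.
Chen ∩ Yosef ∩ Dana ∩ Leo ∩ Ximena: 12:15-15:00, 17:45-19:30.
Chen ∩ Yosef ∩ Dana ∩ Leo ∩ Ximena ∩ Ugo: 12:15-15:00, 17:45-19:30.
The first common window of at least 30 minutes is 12:15-15:00, so the earliest start is 12:15.

12:15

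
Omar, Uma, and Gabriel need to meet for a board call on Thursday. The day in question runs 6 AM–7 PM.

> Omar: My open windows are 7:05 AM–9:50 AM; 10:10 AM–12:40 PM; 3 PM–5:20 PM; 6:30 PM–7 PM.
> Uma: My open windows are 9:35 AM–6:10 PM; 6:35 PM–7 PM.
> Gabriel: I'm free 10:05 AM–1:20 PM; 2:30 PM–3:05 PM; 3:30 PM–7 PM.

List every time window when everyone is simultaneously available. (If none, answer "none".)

10:10-12:40, 15:00-15:05, 15:30-17:20, 18:35-19:00

Omar ∩ Uma: 09:35-09:50, 10:10-12:40, 15:00-17:20, 18:35-19:00.
Omar ∩ Uma ∩ Gabriel: 10:10-12:40, 15:00-15:05, 15:30-17:20, 18:35-19:00.
Those are the intersection windows.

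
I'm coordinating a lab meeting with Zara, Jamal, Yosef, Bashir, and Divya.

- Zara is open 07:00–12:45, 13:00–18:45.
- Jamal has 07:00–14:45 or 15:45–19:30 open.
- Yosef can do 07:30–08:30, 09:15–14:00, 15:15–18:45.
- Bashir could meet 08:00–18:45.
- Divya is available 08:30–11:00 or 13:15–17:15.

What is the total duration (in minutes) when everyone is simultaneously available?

Zara ∩ Jamal: 07:00-12:45, 13:00-14:45, 15:45-18:45.
Zara ∩ Jamal ∩ Yosef: 07:30-08:30, 09:15-12:45, 13:00-14:00, 15:45-18:45.
Zara ∩ Jamal ∩ Yosef ∩ Bashir: 08:00-08:30, 09:15-12:45, 13:00-14:00, 15:45-18:45.
Zara ∩ Jamal ∩ Yosef ∩ Bashir ∩ Divya: 09:15-11:00, 13:15-14:00, 15:45-17:15.
Those are the intersection windows.
Summing the common windows: 105 + 45 + 90 = 240 minutes.

240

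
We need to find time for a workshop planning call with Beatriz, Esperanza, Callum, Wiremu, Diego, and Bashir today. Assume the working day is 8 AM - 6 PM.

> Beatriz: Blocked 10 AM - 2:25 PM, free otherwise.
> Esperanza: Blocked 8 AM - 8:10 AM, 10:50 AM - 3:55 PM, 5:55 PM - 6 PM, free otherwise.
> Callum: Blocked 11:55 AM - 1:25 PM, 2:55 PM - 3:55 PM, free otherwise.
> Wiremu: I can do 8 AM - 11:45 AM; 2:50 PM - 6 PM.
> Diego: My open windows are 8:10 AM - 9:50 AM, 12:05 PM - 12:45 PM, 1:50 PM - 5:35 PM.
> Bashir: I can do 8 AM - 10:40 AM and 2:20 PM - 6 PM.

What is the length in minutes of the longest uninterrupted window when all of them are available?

100

Beatriz free: 08:00-10:00, 14:25-18:00 (invert busy blocks within the working day).
Esperanza free: 08:10-10:50, 15:55-17:55 (invert busy blocks within the working day).
Callum free: 08:00-11:55, 13:25-14:55, 15:55-18:00 (invert busy blocks within the working day).
Wiremu free: 08:00-11:45, 14:50-18:00.
Diego free: 08:10-09:50, 12:05-12:45, 13:50-17:35.
Bashir free: 08:00-10:40, 14:20-18:00.
Beatriz ∩ Esperanza: 08:10-10:00, 15:55-17:55.
Beatriz ∩ Esperanza ∩ Callum: 08:10-10:00, 15:55-17:55.
Beatriz ∩ Esperanza ∩ Callum ∩ Wiremu: 08:10-10:00, 15:55-17:55.
Beatriz ∩ Esperanza ∩ Callum ∩ Wiremu ∩ Diego: 08:10-09:50, 15:55-17:35.
Beatriz ∩ Esperanza ∩ Callum ∩ Wiremu ∩ Diego ∩ Bashir: 08:10-09:50, 15:55-17:35.
The longest is 08:10-09:50 at 100 minutes.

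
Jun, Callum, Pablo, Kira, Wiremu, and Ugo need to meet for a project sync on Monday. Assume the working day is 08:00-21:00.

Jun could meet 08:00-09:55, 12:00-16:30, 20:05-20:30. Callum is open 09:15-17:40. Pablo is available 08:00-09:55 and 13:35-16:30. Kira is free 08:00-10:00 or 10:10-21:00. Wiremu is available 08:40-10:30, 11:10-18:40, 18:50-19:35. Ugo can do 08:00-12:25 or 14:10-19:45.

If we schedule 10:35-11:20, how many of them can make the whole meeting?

Callum, Kira, and Ugo can make the full 10:35-11:20 slot — that's 3.

3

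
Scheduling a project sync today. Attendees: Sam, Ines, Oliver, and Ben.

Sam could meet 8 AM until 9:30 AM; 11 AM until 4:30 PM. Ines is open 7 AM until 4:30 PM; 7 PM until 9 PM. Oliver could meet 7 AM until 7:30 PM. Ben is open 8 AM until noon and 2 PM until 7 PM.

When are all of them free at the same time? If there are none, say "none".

Sam ∩ Ines: 08:00-09:30, 11:00-16:30.
Sam ∩ Ines ∩ Oliver: 08:00-09:30, 11:00-16:30.
Sam ∩ Ines ∩ Oliver ∩ Ben: 08:00-09:30, 11:00-12:00, 14:00-16:30.

08:00-09:30, 11:00-12:00, 14:00-16:30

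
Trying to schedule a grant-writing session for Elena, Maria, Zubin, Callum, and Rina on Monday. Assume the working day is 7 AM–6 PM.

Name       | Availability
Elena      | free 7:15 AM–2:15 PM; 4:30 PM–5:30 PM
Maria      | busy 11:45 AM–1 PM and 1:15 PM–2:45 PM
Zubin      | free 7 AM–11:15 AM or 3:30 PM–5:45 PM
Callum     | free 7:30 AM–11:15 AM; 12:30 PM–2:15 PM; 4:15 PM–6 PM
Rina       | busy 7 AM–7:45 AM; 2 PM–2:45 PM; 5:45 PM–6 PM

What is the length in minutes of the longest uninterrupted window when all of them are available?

Elena free: 07:15-14:15, 16:30-17:30.
Maria free: 07:00-11:45, 13:00-13:15, 14:45-18:00 (invert busy blocks within the working day).
Zubin free: 07:00-11:15, 15:30-17:45.
Callum free: 07:30-11:15, 12:30-14:15, 16:15-18:00.
Rina free: 07:45-14:00, 14:45-17:45 (invert busy blocks within the working day).
Elena ∩ Maria: 07:15-11:45, 13:00-13:15, 16:30-17:30.
Elena ∩ Maria ∩ Zubin: 07:15-11:15, 16:30-17:30.
Elena ∩ Maria ∩ Zubin ∩ Callum: 07:30-11:15, 16:30-17:30.
Elena ∩ Maria ∩ Zubin ∩ Callum ∩ Rina: 07:45-11:15, 16:30-17:30.
So the common availability across everyone is 07:45-11:15, 16:30-17:30.
The longest is 07:45-11:15 at 210 minutes.

210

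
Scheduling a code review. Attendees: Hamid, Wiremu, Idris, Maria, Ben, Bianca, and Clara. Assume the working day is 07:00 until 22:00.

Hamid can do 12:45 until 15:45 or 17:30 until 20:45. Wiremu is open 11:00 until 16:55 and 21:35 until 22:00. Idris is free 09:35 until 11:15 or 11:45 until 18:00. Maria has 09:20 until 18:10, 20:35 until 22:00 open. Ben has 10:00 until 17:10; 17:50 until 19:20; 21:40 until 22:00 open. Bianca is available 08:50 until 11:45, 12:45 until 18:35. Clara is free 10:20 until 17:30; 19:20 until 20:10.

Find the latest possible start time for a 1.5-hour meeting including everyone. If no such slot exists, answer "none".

14:15

Hamid ∩ Wiremu: 12:45-15:45.
Hamid ∩ Wiremu ∩ Idris: 12:45-15:45.
Hamid ∩ Wiremu ∩ Idris ∩ Maria: 12:45-15:45.
Hamid ∩ Wiremu ∩ Idris ∩ Maria ∩ Ben: 12:45-15:45.
Hamid ∩ Wiremu ∩ Idris ∩ Maria ∩ Ben ∩ Bianca: 12:45-15:45.
Hamid ∩ Wiremu ∩ Idris ∩ Maria ∩ Ben ∩ Bianca ∩ Clara: 12:45-15:45.
So the common availability across everyone is 12:45-15:45.
The last common window of at least 90 minutes is 12:45-15:45; a 90-minute meeting can start as late as 14:15 and still end by 15:45.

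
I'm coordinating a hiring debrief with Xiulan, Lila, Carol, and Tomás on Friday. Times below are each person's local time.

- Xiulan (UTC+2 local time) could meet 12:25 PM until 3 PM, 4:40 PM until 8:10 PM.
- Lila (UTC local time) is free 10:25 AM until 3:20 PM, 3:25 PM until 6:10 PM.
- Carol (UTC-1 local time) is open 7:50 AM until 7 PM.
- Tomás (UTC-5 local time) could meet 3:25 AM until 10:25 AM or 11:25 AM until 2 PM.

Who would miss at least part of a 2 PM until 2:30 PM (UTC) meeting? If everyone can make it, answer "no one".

Xiulan in UTC: 10:25-13:00, 14:40-18:10 (subtract 2h to convert from UTC+2).
Lila in UTC: 10:25-15:20, 15:25-18:10.
Carol in UTC: 08:50-20:00 (add 1h to convert from UTC-1).
Tomás in UTC: 08:25-15:25, 16:25-19:00 (add 5h to convert from UTC-5).
Xiulan: not fully free for 14:00-14:30. Lila: free for 14:00-14:30. Carol: free for 14:00-14:30. Tomás: free for 14:00-14:30.

Xiulan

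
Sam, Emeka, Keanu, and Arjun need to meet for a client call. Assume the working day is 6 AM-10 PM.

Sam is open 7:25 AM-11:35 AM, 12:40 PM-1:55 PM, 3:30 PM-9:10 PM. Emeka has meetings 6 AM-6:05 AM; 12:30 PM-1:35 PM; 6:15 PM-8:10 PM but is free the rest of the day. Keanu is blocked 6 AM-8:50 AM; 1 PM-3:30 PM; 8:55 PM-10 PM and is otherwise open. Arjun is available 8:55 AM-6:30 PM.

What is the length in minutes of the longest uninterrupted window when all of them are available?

165

Sam free: 07:25-11:35, 12:40-13:55, 15:30-21:10.
Emeka free: 06:05-12:30, 13:35-18:15, 20:10-22:00 (invert busy blocks within the working day).
Keanu free: 08:50-13:00, 15:30-20:55 (invert busy blocks within the working day).
Arjun free: 08:55-18:30.
Sam ∩ Emeka: 07:25-11:35, 13:35-13:55, 15:30-18:15, 20:10-21:10.
Sam ∩ Emeka ∩ Keanu: 08:50-11:35, 15:30-18:15, 20:10-20:55.
Sam ∩ Emeka ∩ Keanu ∩ Arjun: 08:55-11:35, 15:30-18:15.
The longest is 15:30-18:15 at 165 minutes.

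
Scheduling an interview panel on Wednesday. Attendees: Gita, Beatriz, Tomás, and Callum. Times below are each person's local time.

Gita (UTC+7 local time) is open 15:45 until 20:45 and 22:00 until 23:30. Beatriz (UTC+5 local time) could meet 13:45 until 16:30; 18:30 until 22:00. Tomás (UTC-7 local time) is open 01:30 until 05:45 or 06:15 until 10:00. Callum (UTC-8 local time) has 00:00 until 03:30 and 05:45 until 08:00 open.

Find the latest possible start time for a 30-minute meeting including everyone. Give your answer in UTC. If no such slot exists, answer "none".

15:30

Gita in UTC: 08:45-13:45, 15:00-16:30 (subtract 7h to convert from UTC+7).
Beatriz in UTC: 08:45-11:30, 13:30-17:00 (subtract 5h to convert from UTC+5).
Tomás in UTC: 08:30-12:45, 13:15-17:00 (add 7h to convert from UTC-7).
Callum in UTC: 08:00-11:30, 13:45-16:00 (add 8h to convert from UTC-8).
Gita ∩ Beatriz: 08:45-11:30, 13:30-13:45, 15:00-16:30.
Gita ∩ Beatriz ∩ Tomás: 08:45-11:30, 13:30-13:45, 15:00-16:30.
Gita ∩ Beatriz ∩ Tomás ∩ Callum: 08:45-11:30, 15:00-16:00.
Those are the intersection windows.
The last common window of at least 30 minutes is 15:00-16:00; a 30-minute meeting can start as late as 15:30 and still end by 16:00.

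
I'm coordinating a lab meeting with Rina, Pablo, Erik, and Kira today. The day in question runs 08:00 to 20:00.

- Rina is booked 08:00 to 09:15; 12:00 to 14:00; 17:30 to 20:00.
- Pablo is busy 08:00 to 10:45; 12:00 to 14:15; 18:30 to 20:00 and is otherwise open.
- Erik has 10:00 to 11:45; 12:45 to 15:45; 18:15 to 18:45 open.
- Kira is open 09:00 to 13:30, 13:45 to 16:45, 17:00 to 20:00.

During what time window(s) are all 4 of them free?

10:45-11:45, 14:15-15:45

Rina free: 09:15-12:00, 14:00-17:30 (invert busy blocks within the working day).
Pablo free: 10:45-12:00, 14:15-18:30 (invert busy blocks within the working day).
Erik free: 10:00-11:45, 12:45-15:45, 18:15-18:45.
Kira free: 09:00-13:30, 13:45-16:45, 17:00-20:00.
Rina ∩ Pablo: 10:45-12:00, 14:15-17:30.
Rina ∩ Pablo ∩ Erik: 10:45-11:45, 14:15-15:45.
Rina ∩ Pablo ∩ Erik ∩ Kira: 10:45-11:45, 14:15-15:45.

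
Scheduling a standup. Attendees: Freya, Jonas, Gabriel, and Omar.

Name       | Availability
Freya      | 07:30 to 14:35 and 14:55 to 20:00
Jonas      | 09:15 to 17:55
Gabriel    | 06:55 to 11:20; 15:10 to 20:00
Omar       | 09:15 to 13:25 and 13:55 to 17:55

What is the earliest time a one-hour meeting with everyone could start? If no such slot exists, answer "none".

09:15

Freya ∩ Jonas: 09:15-14:35, 14:55-17:55.
Freya ∩ Jonas ∩ Gabriel: 09:15-11:20, 15:10-17:55.
Freya ∩ Jonas ∩ Gabriel ∩ Omar: 09:15-11:20, 15:10-17:55.
The first common window of at least 60 minutes is 09:15-11:20, so the earliest start is 09:15.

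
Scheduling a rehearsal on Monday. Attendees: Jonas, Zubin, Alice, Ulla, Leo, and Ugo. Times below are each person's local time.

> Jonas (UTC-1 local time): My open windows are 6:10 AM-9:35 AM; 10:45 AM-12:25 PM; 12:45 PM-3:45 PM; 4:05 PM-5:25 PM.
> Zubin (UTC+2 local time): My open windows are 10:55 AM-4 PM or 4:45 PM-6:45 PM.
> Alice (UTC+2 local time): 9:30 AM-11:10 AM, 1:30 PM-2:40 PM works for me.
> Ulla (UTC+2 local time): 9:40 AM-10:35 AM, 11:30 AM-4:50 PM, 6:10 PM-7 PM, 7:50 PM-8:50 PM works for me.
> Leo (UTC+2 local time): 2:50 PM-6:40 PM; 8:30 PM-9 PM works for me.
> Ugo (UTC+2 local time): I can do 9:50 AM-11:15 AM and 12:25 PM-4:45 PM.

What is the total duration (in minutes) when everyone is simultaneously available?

Jonas in UTC: 07:10-10:35, 11:45-13:25, 13:45-16:45, 17:05-18:25 (add 1h to convert from UTC-1).
Zubin in UTC: 08:55-14:00, 14:45-16:45 (subtract 2h to convert from UTC+2).
Alice in UTC: 07:30-09:10, 11:30-12:40 (subtract 2h to convert from UTC+2).
Ulla in UTC: 07:40-08:35, 09:30-14:50, 16:10-17:00, 17:50-18:50 (subtract 2h to convert from UTC+2).
Leo in UTC: 12:50-16:40, 18:30-19:00 (subtract 2h to convert from UTC+2).
Ugo in UTC: 07:50-09:15, 10:25-14:45 (subtract 2h to convert from UTC+2).
Jonas ∩ Zubin: 08:55-10:35, 11:45-13:25, 13:45-14:00, 14:45-16:45.
Jonas ∩ Zubin ∩ Alice: 08:55-09:10, 11:45-12:40.
Jonas ∩ Zubin ∩ Alice ∩ Ulla: 11:45-12:40.
Jonas ∩ Zubin ∩ Alice ∩ Ulla ∩ Leo: ∅.
Jonas ∩ Zubin ∩ Alice ∩ Ulla ∩ Leo ∩ Ugo: ∅.
There is no time when everyone is free.
There is no common window, so the total is 0 minutes.

0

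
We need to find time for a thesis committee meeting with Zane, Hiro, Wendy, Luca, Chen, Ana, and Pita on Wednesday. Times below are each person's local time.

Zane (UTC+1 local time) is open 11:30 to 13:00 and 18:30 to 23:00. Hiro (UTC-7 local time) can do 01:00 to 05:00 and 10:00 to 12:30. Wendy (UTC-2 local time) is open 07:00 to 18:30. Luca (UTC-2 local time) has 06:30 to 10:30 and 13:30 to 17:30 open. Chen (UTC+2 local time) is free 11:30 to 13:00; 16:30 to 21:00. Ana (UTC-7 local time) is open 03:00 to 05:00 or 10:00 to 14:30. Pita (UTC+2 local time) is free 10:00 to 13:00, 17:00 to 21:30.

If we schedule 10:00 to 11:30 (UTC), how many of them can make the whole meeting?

Zane in UTC: 10:30-12:00, 17:30-22:00 (subtract 1h to convert from UTC+1).
Hiro in UTC: 08:00-12:00, 17:00-19:30 (add 7h to convert from UTC-7).
Wendy in UTC: 09:00-20:30 (add 2h to convert from UTC-2).
Luca in UTC: 08:30-12:30, 15:30-19:30 (add 2h to convert from UTC-2).
Chen in UTC: 09:30-11:00, 14:30-19:00 (subtract 2h to convert from UTC+2).
Ana in UTC: 10:00-12:00, 17:00-21:30 (add 7h to convert from UTC-7).
Pita in UTC: 08:00-11:00, 15:00-19:30 (subtract 2h to convert from UTC+2).
Hiro, Wendy, Luca, and Ana can make the full 10:00-11:30 slot — that's 4.

4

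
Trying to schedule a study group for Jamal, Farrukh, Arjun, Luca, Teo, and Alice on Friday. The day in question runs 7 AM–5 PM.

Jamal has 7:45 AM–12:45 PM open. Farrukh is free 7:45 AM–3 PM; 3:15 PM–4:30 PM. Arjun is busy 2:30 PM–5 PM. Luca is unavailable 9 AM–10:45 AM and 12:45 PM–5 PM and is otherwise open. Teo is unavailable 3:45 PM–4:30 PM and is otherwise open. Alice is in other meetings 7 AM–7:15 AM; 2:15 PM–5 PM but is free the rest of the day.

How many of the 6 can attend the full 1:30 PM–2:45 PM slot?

2

Jamal free: 07:45-12:45.
Farrukh free: 07:45-15:00, 15:15-16:30.
Arjun free: 07:00-14:30 (invert busy blocks within the working day).
Luca free: 07:00-09:00, 10:45-12:45 (invert busy blocks within the working day).
Teo free: 07:00-15:45, 16:30-17:00 (invert busy blocks within the working day).
Alice free: 07:15-14:15 (invert busy blocks within the working day).
Farrukh and Teo can make the full 13:30-14:45 slot — that's 2.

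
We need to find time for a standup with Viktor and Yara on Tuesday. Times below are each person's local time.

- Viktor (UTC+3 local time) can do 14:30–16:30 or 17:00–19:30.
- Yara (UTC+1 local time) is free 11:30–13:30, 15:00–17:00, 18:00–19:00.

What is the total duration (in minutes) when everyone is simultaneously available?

Viktor in UTC: 11:30-13:30, 14:00-16:30 (subtract 3h to convert from UTC+3).
Yara in UTC: 10:30-12:30, 14:00-16:00, 17:00-18:00 (subtract 1h to convert from UTC+1).
Viktor ∩ Yara: 11:30-12:30, 14:00-16:00.
Those are the intersection windows.
Summing the common windows: 60 + 120 = 180 minutes.

180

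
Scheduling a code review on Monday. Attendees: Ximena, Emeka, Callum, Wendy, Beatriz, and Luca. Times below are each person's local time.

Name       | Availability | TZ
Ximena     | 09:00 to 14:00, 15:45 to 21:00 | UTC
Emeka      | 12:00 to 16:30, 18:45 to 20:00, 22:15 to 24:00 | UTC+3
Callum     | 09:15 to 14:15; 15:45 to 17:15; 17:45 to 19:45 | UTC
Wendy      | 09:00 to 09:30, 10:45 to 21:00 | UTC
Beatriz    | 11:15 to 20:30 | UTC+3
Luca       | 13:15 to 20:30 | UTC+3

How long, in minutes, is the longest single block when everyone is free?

165

Ximena in UTC: 09:00-14:00, 15:45-21:00.
Emeka in UTC: 09:00-13:30, 15:45-17:00, 19:15-21:00 (subtract 3h to convert from UTC+3).
Callum in UTC: 09:15-14:15, 15:45-17:15, 17:45-19:45.
Wendy in UTC: 09:00-09:30, 10:45-21:00.
Beatriz in UTC: 08:15-17:30 (subtract 3h to convert from UTC+3).
Luca in UTC: 10:15-17:30 (subtract 3h to convert from UTC+3).
Ximena ∩ Emeka: 09:00-13:30, 15:45-17:00, 19:15-21:00.
Ximena ∩ Emeka ∩ Callum: 09:15-13:30, 15:45-17:00, 19:15-19:45.
Ximena ∩ Emeka ∩ Callum ∩ Wendy: 09:15-09:30, 10:45-13:30, 15:45-17:00, 19:15-19:45.
Ximena ∩ Emeka ∩ Callum ∩ Wendy ∩ Beatriz: 09:15-09:30, 10:45-13:30, 15:45-17:00.
Ximena ∩ Emeka ∩ Callum ∩ Wendy ∩ Beatriz ∩ Luca: 10:45-13:30, 15:45-17:00.
So the common availability across everyone is 10:45-13:30, 15:45-17:00.
The longest is 10:45-13:30 at 165 minutes.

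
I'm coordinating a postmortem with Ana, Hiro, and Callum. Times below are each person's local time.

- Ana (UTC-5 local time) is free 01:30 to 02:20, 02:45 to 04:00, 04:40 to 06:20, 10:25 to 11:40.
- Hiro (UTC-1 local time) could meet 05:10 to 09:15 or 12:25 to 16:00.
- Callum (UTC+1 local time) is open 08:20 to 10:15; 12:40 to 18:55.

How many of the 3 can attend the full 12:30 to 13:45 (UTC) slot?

1

Ana in UTC: 06:30-07:20, 07:45-09:00, 09:40-11:20, 15:25-16:40 (add 5h to convert from UTC-5).
Hiro in UTC: 06:10-10:15, 13:25-17:00 (add 1h to convert from UTC-1).
Callum in UTC: 07:20-09:15, 11:40-17:55 (subtract 1h to convert from UTC+1).
Callum can make the full 12:30-13:45 slot — that's 1.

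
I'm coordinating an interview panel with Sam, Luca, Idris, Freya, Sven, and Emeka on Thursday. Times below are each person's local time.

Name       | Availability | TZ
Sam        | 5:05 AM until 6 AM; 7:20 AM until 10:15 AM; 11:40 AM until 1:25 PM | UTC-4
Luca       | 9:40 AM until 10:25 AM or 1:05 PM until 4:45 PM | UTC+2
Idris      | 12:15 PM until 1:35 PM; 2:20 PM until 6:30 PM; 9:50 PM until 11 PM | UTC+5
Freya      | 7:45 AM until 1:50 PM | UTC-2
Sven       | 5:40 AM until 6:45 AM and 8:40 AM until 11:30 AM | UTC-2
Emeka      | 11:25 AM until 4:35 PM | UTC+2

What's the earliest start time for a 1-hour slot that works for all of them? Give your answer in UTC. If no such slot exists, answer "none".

11:20

Sam in UTC: 09:05-10:00, 11:20-14:15, 15:40-17:25 (add 4h to convert from UTC-4).
Luca in UTC: 07:40-08:25, 11:05-14:45 (subtract 2h to convert from UTC+2).
Idris in UTC: 07:15-08:35, 09:20-13:30, 16:50-18:00 (subtract 5h to convert from UTC+5).
Freya in UTC: 09:45-15:50 (add 2h to convert from UTC-2).
Sven in UTC: 07:40-08:45, 10:40-13:30 (add 2h to convert from UTC-2).
Emeka in UTC: 09:25-14:35 (subtract 2h to convert from UTC+2).
Sam ∩ Luca: 11:20-14:15.
Sam ∩ Luca ∩ Idris: 11:20-13:30.
Sam ∩ Luca ∩ Idris ∩ Freya: 11:20-13:30.
Sam ∩ Luca ∩ Idris ∩ Freya ∩ Sven: 11:20-13:30.
Sam ∩ Luca ∩ Idris ∩ Freya ∩ Sven ∩ Emeka: 11:20-13:30.
Those are the intersection windows.
The first common window of at least 60 minutes is 11:20-13:30, so the earliest start is 11:20.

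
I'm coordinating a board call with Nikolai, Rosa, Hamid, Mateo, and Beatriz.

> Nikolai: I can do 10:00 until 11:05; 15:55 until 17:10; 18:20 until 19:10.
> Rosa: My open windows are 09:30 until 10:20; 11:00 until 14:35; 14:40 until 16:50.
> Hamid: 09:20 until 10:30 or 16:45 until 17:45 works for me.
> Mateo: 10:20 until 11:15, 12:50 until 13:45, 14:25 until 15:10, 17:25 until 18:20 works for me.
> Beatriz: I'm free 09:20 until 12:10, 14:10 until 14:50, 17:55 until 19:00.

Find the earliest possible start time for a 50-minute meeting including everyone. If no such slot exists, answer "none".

Nikolai ∩ Rosa: 10:00-10:20, 11:00-11:05, 15:55-16:50.
Nikolai ∩ Rosa ∩ Hamid: 10:00-10:20, 16:45-16:50.
Nikolai ∩ Rosa ∩ Hamid ∩ Mateo: ∅.
Nikolai ∩ Rosa ∩ Hamid ∩ Mateo ∩ Beatriz: ∅.
There is no time when everyone is free.
No common window is at least 50 minutes long.

none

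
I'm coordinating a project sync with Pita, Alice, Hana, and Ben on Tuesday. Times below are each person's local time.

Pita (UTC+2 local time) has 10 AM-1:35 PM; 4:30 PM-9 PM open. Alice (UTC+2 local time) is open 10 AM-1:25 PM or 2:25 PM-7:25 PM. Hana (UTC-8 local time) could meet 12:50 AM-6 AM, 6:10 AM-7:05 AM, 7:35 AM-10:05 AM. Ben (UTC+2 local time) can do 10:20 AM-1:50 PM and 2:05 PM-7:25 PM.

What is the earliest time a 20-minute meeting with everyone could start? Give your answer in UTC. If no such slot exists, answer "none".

Pita in UTC: 08:00-11:35, 14:30-19:00 (subtract 2h to convert from UTC+2).
Alice in UTC: 08:00-11:25, 12:25-17:25 (subtract 2h to convert from UTC+2).
Hana in UTC: 08:50-14:00, 14:10-15:05, 15:35-18:05 (add 8h to convert from UTC-8).
Ben in UTC: 08:20-11:50, 12:05-17:25 (subtract 2h to convert from UTC+2).
Pita ∩ Alice: 08:00-11:25, 14:30-17:25.
Pita ∩ Alice ∩ Hana: 08:50-11:25, 14:30-15:05, 15:35-17:25.
Pita ∩ Alice ∩ Hana ∩ Ben: 08:50-11:25, 14:30-15:05, 15:35-17:25.
The first common window of at least 20 minutes is 08:50-11:25, so the earliest start is 08:50.

08:50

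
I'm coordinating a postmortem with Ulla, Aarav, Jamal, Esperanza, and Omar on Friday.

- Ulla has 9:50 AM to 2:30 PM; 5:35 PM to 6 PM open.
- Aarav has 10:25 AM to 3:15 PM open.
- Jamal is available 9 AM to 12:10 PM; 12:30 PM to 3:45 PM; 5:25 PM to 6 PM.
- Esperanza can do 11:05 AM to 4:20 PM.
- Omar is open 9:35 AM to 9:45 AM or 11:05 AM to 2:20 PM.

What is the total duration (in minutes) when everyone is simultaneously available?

175

Ulla ∩ Aarav: 10:25-14:30.
Ulla ∩ Aarav ∩ Jamal: 10:25-12:10, 12:30-14:30.
Ulla ∩ Aarav ∩ Jamal ∩ Esperanza: 11:05-12:10, 12:30-14:30.
Ulla ∩ Aarav ∩ Jamal ∩ Esperanza ∩ Omar: 11:05-12:10, 12:30-14:20.
Summing the common windows: 65 + 110 = 175 minutes.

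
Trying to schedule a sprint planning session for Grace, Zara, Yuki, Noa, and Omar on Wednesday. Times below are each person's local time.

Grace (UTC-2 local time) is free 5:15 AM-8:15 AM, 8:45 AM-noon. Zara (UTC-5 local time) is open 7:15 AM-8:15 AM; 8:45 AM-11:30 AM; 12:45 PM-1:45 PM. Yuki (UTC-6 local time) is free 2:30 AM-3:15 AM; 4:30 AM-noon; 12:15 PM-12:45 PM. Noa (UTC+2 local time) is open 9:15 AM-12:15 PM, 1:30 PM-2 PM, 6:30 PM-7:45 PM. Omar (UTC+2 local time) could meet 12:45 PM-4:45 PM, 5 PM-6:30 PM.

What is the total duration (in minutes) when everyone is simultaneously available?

0

Grace in UTC: 07:15-10:15, 10:45-14:00 (add 2h to convert from UTC-2).
Zara in UTC: 12:15-13:15, 13:45-16:30, 17:45-18:45 (add 5h to convert from UTC-5).
Yuki in UTC: 08:30-09:15, 10:30-18:00, 18:15-18:45 (add 6h to convert from UTC-6).
Noa in UTC: 07:15-10:15, 11:30-12:00, 16:30-17:45 (subtract 2h to convert from UTC+2).
Omar in UTC: 10:45-14:45, 15:00-16:30 (subtract 2h to convert from UTC+2).
Grace ∩ Zara: 12:15-13:15, 13:45-14:00.
Grace ∩ Zara ∩ Yuki: 12:15-13:15, 13:45-14:00.
Grace ∩ Zara ∩ Yuki ∩ Noa: ∅.
Grace ∩ Zara ∩ Yuki ∩ Noa ∩ Omar: ∅.
There is no time when everyone is free.
There is no common window, so the total is 0 minutes.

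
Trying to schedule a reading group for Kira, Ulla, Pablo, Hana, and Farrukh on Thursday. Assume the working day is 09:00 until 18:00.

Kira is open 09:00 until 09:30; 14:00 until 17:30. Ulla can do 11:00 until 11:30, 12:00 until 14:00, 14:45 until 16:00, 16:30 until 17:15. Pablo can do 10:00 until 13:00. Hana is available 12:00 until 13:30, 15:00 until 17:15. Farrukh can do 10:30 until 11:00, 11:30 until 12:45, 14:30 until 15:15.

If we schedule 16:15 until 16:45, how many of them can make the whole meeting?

2

Kira and Hana can make the full 16:15-16:45 slot — that's 2.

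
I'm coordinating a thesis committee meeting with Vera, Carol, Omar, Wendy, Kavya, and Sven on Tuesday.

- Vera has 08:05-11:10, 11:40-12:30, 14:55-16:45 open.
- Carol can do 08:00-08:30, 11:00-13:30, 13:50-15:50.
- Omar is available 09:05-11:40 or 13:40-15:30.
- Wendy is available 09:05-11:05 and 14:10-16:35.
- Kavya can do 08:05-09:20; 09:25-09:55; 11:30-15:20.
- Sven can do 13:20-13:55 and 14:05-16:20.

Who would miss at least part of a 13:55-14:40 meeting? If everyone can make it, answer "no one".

Vera: not fully free for 13:55-14:40. Carol: free for 13:55-14:40. Omar: free for 13:55-14:40. Wendy: not fully free for 13:55-14:40. Kavya: free for 13:55-14:40. Sven: not fully free for 13:55-14:40.

Sven, Vera, Wendy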